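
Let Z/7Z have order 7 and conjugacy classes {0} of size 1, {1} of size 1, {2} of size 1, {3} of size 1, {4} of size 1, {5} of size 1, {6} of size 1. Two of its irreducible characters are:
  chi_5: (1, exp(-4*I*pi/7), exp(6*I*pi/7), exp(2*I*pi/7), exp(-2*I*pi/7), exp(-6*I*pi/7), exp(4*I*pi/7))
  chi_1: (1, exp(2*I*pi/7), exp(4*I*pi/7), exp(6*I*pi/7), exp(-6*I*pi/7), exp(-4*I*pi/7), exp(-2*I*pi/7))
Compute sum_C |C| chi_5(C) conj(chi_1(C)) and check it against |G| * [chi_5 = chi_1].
Sum = 0; so <chi_5, chi_1> = 0 (distinct irreducibles are orthogonal).

Derivation: Compute term by term over conjugacy classes (|C| * chi_5(C) * conj(chi_1(C))):
  1*(1)*conj(1) + 1*(exp(-4*I*pi/7))*conj(exp(2*I*pi/7)) + 1*(exp(6*I*pi/7))*conj(exp(4*I*pi/7)) + 1*(exp(2*I*pi/7))*conj(exp(6*I*pi/7)) + 1*(exp(-2*I*pi/7))*conj(exp(-6*I*pi/7)) + 1*(exp(-6*I*pi/7))*conj(exp(-4*I*pi/7)) + 1*(exp(4*I*pi/7))*conj(exp(-2*I*pi/7))
  = (1) + (exp(-6*I*pi/7)) + (exp(2*I*pi/7)) + (exp(-4*I*pi/7)) + (exp(4*I*pi/7)) + (exp(-2*I*pi/7)) + (exp(6*I*pi/7))
  = 0.
(Exp terms are combined using exp(i*s)*conj(exp(i*t)) = exp(i*(s-t)), and sums of them are collapsed using the identity that for every m > 1 the m distinct m-th roots of unity sum to 0, e.g. 1 + exp(2*I*pi/3) + exp(-2*I*pi/3) = 0.)
Dividing by |G| = 7 gives 0/7 = 0, matching the row-orthogonality relation <chi_5, chi_1> = [chi_5 = chi_1].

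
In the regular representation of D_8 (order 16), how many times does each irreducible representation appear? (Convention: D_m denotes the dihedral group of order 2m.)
Each irreducible V_i of dimension d_i appears with multiplicity d_i, i.e. rho_reg = (direct sum over all irreducibles V_i) d_i V_i. The irreducible dimensions for D_8 are 1, 1, 1, 1, 2, 2, 2: 4 irreducibles of dimension 1, each with multiplicity 1; 3 irreducibles of dimension 2, each with multiplicity 2. Total dimension 4*1*1 + 3*2*2 = 16 = |G|.

Argument: General theorem: in the regular representation of a finite group G, each irreducible appears with multiplicity equal to its dimension. Check: dim(rho_reg) = sum d_i^2 = 1 + 1 + 1 + 1 + 4 + 4 + 4 = 16 = |G|.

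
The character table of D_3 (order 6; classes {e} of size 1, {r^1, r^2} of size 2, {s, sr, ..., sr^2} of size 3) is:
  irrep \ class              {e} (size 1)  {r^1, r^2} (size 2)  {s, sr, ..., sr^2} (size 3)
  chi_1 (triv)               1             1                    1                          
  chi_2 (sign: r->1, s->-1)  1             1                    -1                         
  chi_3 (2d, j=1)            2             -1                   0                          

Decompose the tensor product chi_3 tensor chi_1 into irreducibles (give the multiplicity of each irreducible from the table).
chi_3 tensor chi_1 = chi_3 (all other irreducibles have multiplicity 0).

Explanation: The character of a tensor product is the pointwise product (chi_3 * chi_1)(C) = chi_3(C) * chi_1(C):
  {e}: (2)*(1), {r^1, r^2}: (-1)*(1), {s, sr, ..., sr^2}: (0)*(1)
so (chi_3 * chi_1) takes values
  {e} -> 2, {r^1, r^2} -> -1, {s, sr, ..., sr^2} -> 0.
Now take the inner product of this character with each irreducible chi from the table, <chi_3*chi_1, chi> = (1/6) sum_C |C| (chi_3*chi_1)(C) conj(chi(C)):
  <chi_3*chi_1, chi_1> = (1/6)[1*(2)*conj(1) + 2*(-1)*conj(1) + 3*(0)*conj(1)]
      = (1/6)[(2) + (-2) + (0)] = 0/6 = 0
  <chi_3*chi_1, chi_2> = (1/6)[1*(2)*conj(1) + 2*(-1)*conj(1) + 3*(0)*conj(-1)]
      = (1/6)[(2) + (-2) + (0)] = 0/6 = 0
  <chi_3*chi_1, chi_3> = (1/6)[1*(2)*conj(2) + 2*(-1)*conj(-1) + 3*(0)*conj(0)]
      = (1/6)[(4) + (2) + (0)] = 6/6 = 1
Hence the multiplicities are chi_3: 1. Dimension check: dim(chi_3)*dim(chi_1) = 2*1 = 2 and sum (mult * dim) = 1*2 = 2.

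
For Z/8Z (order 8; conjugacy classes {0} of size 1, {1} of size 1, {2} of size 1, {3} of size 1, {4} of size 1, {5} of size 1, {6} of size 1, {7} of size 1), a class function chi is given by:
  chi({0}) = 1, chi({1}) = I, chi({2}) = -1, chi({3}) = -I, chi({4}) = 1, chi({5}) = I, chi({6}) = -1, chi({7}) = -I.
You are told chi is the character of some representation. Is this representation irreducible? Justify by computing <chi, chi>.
Irreducible: <chi, chi> = 1.

Argument: <chi, chi> = (1/|G|) sum_C |C| * |chi(C)|^2 = (1/8)[1*|1|^2 + 1*|I|^2 + 1*|-1|^2 + 1*|-I|^2 + 1*|1|^2 + 1*|I|^2 + 1*|-1|^2 + 1*|-I|^2]
  = (1/8)[(1) + (1) + (1) + (1) + (1) + (1) + (1) + (1)] = 8/8 = 1.
(Exp terms are combined using exp(i*s)*conj(exp(i*t)) = exp(i*(s-t)), and sums of them are collapsed using the identity that for every m > 1 the m distinct m-th roots of unity sum to 0, e.g. 1 + exp(2*I*pi/3) + exp(-2*I*pi/3) = 0.)
A character is irreducible iff <chi, chi> = 1, so this representation is irreducible.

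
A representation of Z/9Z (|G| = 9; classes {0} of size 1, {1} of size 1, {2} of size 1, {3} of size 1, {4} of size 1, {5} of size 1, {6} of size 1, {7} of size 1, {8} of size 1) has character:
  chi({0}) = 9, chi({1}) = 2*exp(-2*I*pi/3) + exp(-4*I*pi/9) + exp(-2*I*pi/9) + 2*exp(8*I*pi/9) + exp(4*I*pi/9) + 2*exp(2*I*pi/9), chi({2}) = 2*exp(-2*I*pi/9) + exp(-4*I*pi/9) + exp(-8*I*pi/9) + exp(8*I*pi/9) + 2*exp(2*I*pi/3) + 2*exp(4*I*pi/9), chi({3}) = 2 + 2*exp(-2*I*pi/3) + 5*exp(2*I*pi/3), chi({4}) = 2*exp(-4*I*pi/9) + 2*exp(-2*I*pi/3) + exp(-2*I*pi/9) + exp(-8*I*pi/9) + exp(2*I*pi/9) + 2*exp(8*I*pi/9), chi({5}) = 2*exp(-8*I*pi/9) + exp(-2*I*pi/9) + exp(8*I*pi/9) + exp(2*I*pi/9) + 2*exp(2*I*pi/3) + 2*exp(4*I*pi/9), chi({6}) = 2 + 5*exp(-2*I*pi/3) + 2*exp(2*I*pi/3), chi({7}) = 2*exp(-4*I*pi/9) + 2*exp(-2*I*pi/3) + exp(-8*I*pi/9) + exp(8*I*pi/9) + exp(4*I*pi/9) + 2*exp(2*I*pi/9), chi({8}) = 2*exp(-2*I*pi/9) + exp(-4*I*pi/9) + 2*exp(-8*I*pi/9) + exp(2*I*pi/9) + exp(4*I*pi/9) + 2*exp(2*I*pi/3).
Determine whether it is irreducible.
Not irreducible (reducible): <chi, chi> = 15 > 1.

Working: <chi, chi> = (1/|G|) sum_C |C| * |chi(C)|^2 = (1/9)[1*|9|^2 + 1*|2*exp(-2*I*pi/3) + exp(-4*I*pi/9) + exp(-2*I*pi/9) + 2*exp(8*I*pi/9) + exp(4*I*pi/9) + 2*exp(2*I*pi/9)|^2 + 1*|2*exp(-2*I*pi/9) + exp(-4*I*pi/9) + exp(-8*I*pi/9) + exp(8*I*pi/9) + 2*exp(2*I*pi/3) + 2*exp(4*I*pi/9)|^2 + 1*|2 + 2*exp(-2*I*pi/3) + 5*exp(2*I*pi/3)|^2 + 1*|2*exp(-4*I*pi/9) + 2*exp(-2*I*pi/3) + exp(-2*I*pi/9) + exp(-8*I*pi/9) + exp(2*I*pi/9) + 2*exp(8*I*pi/9)|^2 + 1*|2*exp(-8*I*pi/9) + exp(-2*I*pi/9) + exp(8*I*pi/9) + exp(2*I*pi/9) + 2*exp(2*I*pi/3) + 2*exp(4*I*pi/9)|^2 + 1*|2 + 5*exp(-2*I*pi/3) + 2*exp(2*I*pi/3)|^2 + 1*|2*exp(-4*I*pi/9) + 2*exp(-2*I*pi/3) + exp(-8*I*pi/9) + exp(8*I*pi/9) + exp(4*I*pi/9) + 2*exp(2*I*pi/9)|^2 + 1*|2*exp(-2*I*pi/9) + exp(-4*I*pi/9) + 2*exp(-8*I*pi/9) + exp(2*I*pi/9) + exp(4*I*pi/9) + 2*exp(2*I*pi/3)|^2]
  = (1/9)[(81) + (15 + 10*exp(-4*I*pi/9) + 9*exp(-2*I*pi/3) + 5*exp(-2*I*pi/9) + 9*exp(-8*I*pi/9) + 9*exp(8*I*pi/9) + 5*exp(2*I*pi/9) + 9*exp(2*I*pi/3) + 10*exp(4*I*pi/9)) + (15 + 9*exp(-2*I*pi/3) + 9*exp(-2*I*pi/9) + 5*exp(-4*I*pi/9) + 10*exp(-8*I*pi/9) + 10*exp(8*I*pi/9) + 5*exp(4*I*pi/9) + 9*exp(2*I*pi/9) + 9*exp(2*I*pi/3)) + (9) + (15 + 9*exp(-4*I*pi/9) + 9*exp(-2*I*pi/3) + 10*exp(-2*I*pi/9) + 5*exp(-8*I*pi/9) + 5*exp(8*I*pi/9) + 10*exp(2*I*pi/9) + 9*exp(2*I*pi/3) + 9*exp(4*I*pi/9)) + (15 + 9*exp(-4*I*pi/9) + 9*exp(-2*I*pi/3) + 10*exp(-2*I*pi/9) + 5*exp(-8*I*pi/9) + 5*exp(8*I*pi/9) + 10*exp(2*I*pi/9) + 9*exp(2*I*pi/3) + 9*exp(4*I*pi/9)) + (9) + (15 + 9*exp(-2*I*pi/3) + 9*exp(-2*I*pi/9) + 5*exp(-4*I*pi/9) + 10*exp(-8*I*pi/9) + 10*exp(8*I*pi/9) + 5*exp(4*I*pi/9) + 9*exp(2*I*pi/9) + 9*exp(2*I*pi/3)) + (15 + 10*exp(-4*I*pi/9) + 9*exp(-2*I*pi/3) + 5*exp(-2*I*pi/9) + 9*exp(-8*I*pi/9) + 9*exp(8*I*pi/9) + 5*exp(2*I*pi/9) + 9*exp(2*I*pi/3) + 10*exp(4*I*pi/9))] = 135/9 = 15.
(Exp terms are combined using exp(i*s)*conj(exp(i*t)) = exp(i*(s-t)), and sums of them are collapsed using the identity that for every m > 1 the m distinct m-th roots of unity sum to 0, e.g. 1 + exp(2*I*pi/3) + exp(-2*I*pi/3) = 0.)
A character is irreducible iff <chi, chi> = 1, so this representation is reducible.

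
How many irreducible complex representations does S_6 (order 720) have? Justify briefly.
11

Details: The number of irreducible complex representations of a finite group equals its number of conjugacy classes. Conjugacy classes in S_6 correspond to cycle types, i.e. partitions of 6; there are p(6) = 11 of them, so S_6 (order 720) has exactly 11 irreducible complex representations.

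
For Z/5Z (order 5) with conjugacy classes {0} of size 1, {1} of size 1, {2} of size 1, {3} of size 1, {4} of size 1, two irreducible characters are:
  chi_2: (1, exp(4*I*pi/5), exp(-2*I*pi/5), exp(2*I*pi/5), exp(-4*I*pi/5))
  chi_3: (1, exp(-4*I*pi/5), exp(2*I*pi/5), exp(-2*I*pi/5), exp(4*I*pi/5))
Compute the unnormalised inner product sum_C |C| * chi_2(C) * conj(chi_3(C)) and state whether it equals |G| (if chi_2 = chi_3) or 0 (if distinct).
Sum = 0; so <chi_2, chi_3> = 0 (distinct irreducibles are orthogonal).

Compute term by term over conjugacy classes (|C| * chi_2(C) * conj(chi_3(C))):
  1*(1)*conj(1) + 1*(exp(4*I*pi/5))*conj(exp(-4*I*pi/5)) + 1*(exp(-2*I*pi/5))*conj(exp(2*I*pi/5)) + 1*(exp(2*I*pi/5))*conj(exp(-2*I*pi/5)) + 1*(exp(-4*I*pi/5))*conj(exp(4*I*pi/5))
  = (1) + (exp(-2*I*pi/5)) + (exp(-4*I*pi/5)) + (exp(4*I*pi/5)) + (exp(2*I*pi/5))
  = 0.
(Exp terms are combined using exp(i*s)*conj(exp(i*t)) = exp(i*(s-t)), and sums of them are collapsed using the identity that for every m > 1 the m distinct m-th roots of unity sum to 0, e.g. 1 + exp(2*I*pi/3) + exp(-2*I*pi/3) = 0.)
Dividing by |G| = 5 gives 0/5 = 0, matching the row-orthogonality relation <chi_2, chi_3> = [chi_2 = chi_3].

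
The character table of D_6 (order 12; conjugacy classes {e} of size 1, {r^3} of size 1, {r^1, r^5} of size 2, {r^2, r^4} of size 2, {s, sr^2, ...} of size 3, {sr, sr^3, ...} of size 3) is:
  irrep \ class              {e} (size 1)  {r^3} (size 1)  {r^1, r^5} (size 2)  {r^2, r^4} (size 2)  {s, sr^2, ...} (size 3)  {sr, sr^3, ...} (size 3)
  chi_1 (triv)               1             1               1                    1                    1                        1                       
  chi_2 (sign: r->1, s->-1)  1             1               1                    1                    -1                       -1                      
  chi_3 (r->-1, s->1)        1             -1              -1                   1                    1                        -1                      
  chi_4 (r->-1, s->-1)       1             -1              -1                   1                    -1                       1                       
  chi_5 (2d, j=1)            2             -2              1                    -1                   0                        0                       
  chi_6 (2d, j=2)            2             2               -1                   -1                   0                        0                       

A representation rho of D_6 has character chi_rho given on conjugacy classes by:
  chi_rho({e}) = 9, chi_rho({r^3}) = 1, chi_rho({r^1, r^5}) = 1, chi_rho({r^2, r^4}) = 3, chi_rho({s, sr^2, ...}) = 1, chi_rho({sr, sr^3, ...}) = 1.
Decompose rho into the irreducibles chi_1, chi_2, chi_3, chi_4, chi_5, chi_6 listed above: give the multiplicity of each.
Multiplicities: chi_1: 2, chi_2: 1, chi_3: 1, chi_4: 1, chi_5: 1, chi_6: 1.

Justification: Use <chi_rho, chi> = (1/|G|) sum_C |C| * chi_rho(C) * conj(chi(C)) with |G| = 12 for each irreducible chi in the table:
  <chi_rho, chi_1> = (1/12)[1*(9)*conj(1) + 1*(1)*conj(1) + 2*(1)*conj(1) + 2*(3)*conj(1) + 3*(1)*conj(1) + 3*(1)*conj(1)]
      = (1/12)[(9) + (1) + (2) + (6) + (3) + (3)] = 24/12 = 2
  <chi_rho, chi_2> = (1/12)[1*(9)*conj(1) + 1*(1)*conj(1) + 2*(1)*conj(1) + 2*(3)*conj(1) + 3*(1)*conj(-1) + 3*(1)*conj(-1)]
      = (1/12)[(9) + (1) + (2) + (6) + (-3) + (-3)] = 12/12 = 1
  <chi_rho, chi_3> = (1/12)[1*(9)*conj(1) + 1*(1)*conj(-1) + 2*(1)*conj(-1) + 2*(3)*conj(1) + 3*(1)*conj(1) + 3*(1)*conj(-1)]
      = (1/12)[(9) + (-1) + (-2) + (6) + (3) + (-3)] = 12/12 = 1
  <chi_rho, chi_4> = (1/12)[1*(9)*conj(1) + 1*(1)*conj(-1) + 2*(1)*conj(-1) + 2*(3)*conj(1) + 3*(1)*conj(-1) + 3*(1)*conj(1)]
      = (1/12)[(9) + (-1) + (-2) + (6) + (-3) + (3)] = 12/12 = 1
  <chi_rho, chi_5> = (1/12)[1*(9)*conj(2) + 1*(1)*conj(-2) + 2*(1)*conj(1) + 2*(3)*conj(-1) + 3*(1)*conj(0) + 3*(1)*conj(0)]
      = (1/12)[(18) + (-2) + (2) + (-6) + (0) + (0)] = 12/12 = 1
  <chi_rho, chi_6> = (1/12)[1*(9)*conj(2) + 1*(1)*conj(2) + 2*(1)*conj(-1) + 2*(3)*conj(-1) + 3*(1)*conj(0) + 3*(1)*conj(0)]
      = (1/12)[(18) + (2) + (-2) + (-6) + (0) + (0)] = 12/12 = 1
Dimension check: dim(rho) = sum (mult * dim) = 2*1 + 1*1 + 1*1 + 1*1 + 1*2 + 1*2 = 9 = chi_rho(e) = 9.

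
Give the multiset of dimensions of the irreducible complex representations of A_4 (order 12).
Dimensions: 1, 1, 1, 3

Justification: There are 4 irreducibles (= number of conjugacy classes). Their dimensions d_i satisfy sum d_i^2 = |G| = 12: 1 + 1 + 1 + 9 = 12.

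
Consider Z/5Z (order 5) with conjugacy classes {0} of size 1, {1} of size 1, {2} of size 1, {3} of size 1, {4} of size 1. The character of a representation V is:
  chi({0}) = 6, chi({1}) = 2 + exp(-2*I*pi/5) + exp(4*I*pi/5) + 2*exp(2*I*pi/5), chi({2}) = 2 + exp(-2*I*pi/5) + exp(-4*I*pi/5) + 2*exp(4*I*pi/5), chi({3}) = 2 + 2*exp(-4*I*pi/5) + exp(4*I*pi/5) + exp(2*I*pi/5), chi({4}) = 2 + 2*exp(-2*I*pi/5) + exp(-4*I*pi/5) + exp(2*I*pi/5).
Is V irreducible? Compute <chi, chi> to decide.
Not irreducible (reducible): <chi, chi> = 10 > 1.

Explanation: <chi, chi> = (1/|G|) sum_C |C| * |chi(C)|^2 = (1/5)[1*|6|^2 + 1*|2 + exp(-2*I*pi/5) + exp(4*I*pi/5) + 2*exp(2*I*pi/5)|^2 + 1*|2 + exp(-2*I*pi/5) + exp(-4*I*pi/5) + 2*exp(4*I*pi/5)|^2 + 1*|2 + 2*exp(-4*I*pi/5) + exp(4*I*pi/5) + exp(2*I*pi/5)|^2 + 1*|2 + 2*exp(-2*I*pi/5) + exp(-4*I*pi/5) + exp(2*I*pi/5)|^2]
  = (1/5)[(36) + (10 + 8*exp(-2*I*pi/5) + 5*exp(-4*I*pi/5) + 5*exp(4*I*pi/5) + 8*exp(2*I*pi/5)) + (10 + 5*exp(-2*I*pi/5) + 8*exp(-4*I*pi/5) + 8*exp(4*I*pi/5) + 5*exp(2*I*pi/5)) + (10 + 5*exp(-2*I*pi/5) + 8*exp(-4*I*pi/5) + 8*exp(4*I*pi/5) + 5*exp(2*I*pi/5)) + (10 + 8*exp(-2*I*pi/5) + 5*exp(-4*I*pi/5) + 5*exp(4*I*pi/5) + 8*exp(2*I*pi/5))] = 50/5 = 10.
(Exp terms are combined using exp(i*s)*conj(exp(i*t)) = exp(i*(s-t)), and sums of them are collapsed using the identity that for every m > 1 the m distinct m-th roots of unity sum to 0, e.g. 1 + exp(2*I*pi/3) + exp(-2*I*pi/3) = 0.)
A character is irreducible iff <chi, chi> = 1, so this representation is reducible.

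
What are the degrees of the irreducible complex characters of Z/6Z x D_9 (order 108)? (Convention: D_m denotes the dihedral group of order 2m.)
Dimensions: 1, 1, 1, 1, 1, 1, 1, 1, 1, 1, 1, 1, 2, 2, 2, 2, 2, 2, 2, 2, 2, 2, 2, 2, 2, 2, 2, 2, 2, 2, 2, 2, 2, 2, 2, 2

There are 36 irreducibles (= number of conjugacy classes). Their dimensions d_i satisfy sum d_i^2 = |G| = 108: 1 + 1 + 1 + 1 + 1 + 1 + 1 + 1 + 1 + 1 + 1 + 1 + 4 + 4 + 4 + 4 + 4 + 4 + 4 + 4 + 4 + 4 + 4 + 4 + 4 + 4 + 4 + 4 + 4 + 4 + 4 + 4 + 4 + 4 + 4 + 4 = 108. (For the product with Z/6Z: each of the 6 1-dim characters of Z/6Z tensors with each irrep of D_9, giving 6 copies of each D_9-dimension.)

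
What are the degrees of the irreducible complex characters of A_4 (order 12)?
Dimensions: 1, 1, 1, 3

Why: There are 4 irreducibles (= number of conjugacy classes). Their dimensions d_i satisfy sum d_i^2 = |G| = 12: 1 + 1 + 1 + 9 = 12.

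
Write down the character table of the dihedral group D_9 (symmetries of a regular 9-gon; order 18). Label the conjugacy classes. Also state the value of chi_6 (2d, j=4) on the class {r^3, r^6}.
Conjugacy classes: {e} of size 1, {r^1, r^8} of size 2, {r^2, r^7} of size 2, {r^3, r^6} of size 2, {r^4, r^5} of size 2, {s, sr, ..., sr^8} of size 9.
Character table:
  irrep \ class              {e} (size 1)  {r^1, r^8} (size 2)  {r^2, r^7} (size 2)  {r^3, r^6} (size 2)  {r^4, r^5} (size 2)  {s, sr, ..., sr^8} (size 9)
  chi_1 (triv)               1             1                    1                    1                    1                    1                          
  chi_2 (sign: r->1, s->-1)  1             1                    1                    1                    1                    -1                         
  chi_3 (2d, j=1)            2             2*cos(2*pi/9)        2*cos(4*pi/9)        -1                   -2*cos(pi/9)         0                          
  chi_4 (2d, j=2)            2             2*cos(4*pi/9)        -2*cos(pi/9)         -1                   2*cos(2*pi/9)        0                          
  chi_5 (2d, j=3)            2             -1                   -1                   2                    -1                   0                          
  chi_6 (2d, j=4)            2             -2*cos(pi/9)         2*cos(2*pi/9)        -1                   2*cos(4*pi/9)        0                          

Spot check: chi_6 (2d, j=4) on {r^3, r^6} = -1.

Argument: D_9 has order 2*9 = 18 with 6 conjugacy classes, hence 6 irreducibles. Sum of squared dims 1 + 1 + 4 + 4 + 4 + 4 = 18 = |G|. Linear characters come from the abelianisation; the 2-dimensional irreps have character r^k -> 2*cos(2*pi*j*k/9), reflections -> 0.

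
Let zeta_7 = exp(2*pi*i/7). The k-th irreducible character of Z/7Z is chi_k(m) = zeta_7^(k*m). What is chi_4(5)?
chi_4(5) = zeta_7^20 = exp(-2*I*pi/7)

Justification: chi_4(5) = zeta_7^(4*5) = zeta_7^20. Since zeta_7^7 = 1, this equals zeta_7^6 = exp(2*pi*i*6/7) = exp(-2*I*pi/7).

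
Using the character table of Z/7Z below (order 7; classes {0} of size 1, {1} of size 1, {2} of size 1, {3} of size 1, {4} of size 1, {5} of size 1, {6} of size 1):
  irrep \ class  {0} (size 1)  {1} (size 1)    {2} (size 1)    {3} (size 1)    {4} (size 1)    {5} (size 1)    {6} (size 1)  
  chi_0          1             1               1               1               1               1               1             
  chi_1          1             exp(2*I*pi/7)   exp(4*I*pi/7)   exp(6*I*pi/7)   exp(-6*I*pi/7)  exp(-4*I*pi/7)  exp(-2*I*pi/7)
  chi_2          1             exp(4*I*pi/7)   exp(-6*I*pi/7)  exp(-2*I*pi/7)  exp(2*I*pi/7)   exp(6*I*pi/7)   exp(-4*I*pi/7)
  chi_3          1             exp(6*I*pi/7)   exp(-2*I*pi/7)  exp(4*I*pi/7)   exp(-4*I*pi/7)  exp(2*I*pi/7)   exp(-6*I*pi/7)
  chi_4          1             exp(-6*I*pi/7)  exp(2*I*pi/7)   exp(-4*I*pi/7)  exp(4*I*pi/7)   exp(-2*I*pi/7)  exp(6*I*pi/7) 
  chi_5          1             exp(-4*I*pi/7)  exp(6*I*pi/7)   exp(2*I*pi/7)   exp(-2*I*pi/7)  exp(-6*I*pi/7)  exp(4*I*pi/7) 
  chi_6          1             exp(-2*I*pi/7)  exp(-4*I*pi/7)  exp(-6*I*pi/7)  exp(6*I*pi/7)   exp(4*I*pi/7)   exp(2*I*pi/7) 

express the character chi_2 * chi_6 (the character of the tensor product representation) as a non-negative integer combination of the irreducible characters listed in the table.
chi_2 tensor chi_6 = chi_1 (all other irreducibles have multiplicity 0).

Working: The character of a tensor product is the pointwise product (chi_2 * chi_6)(C) = chi_2(C) * chi_6(C):
  {0}: (1)*(1), {1}: (exp(4*I*pi/7))*(exp(-2*I*pi/7)), {2}: (exp(-6*I*pi/7))*(exp(-4*I*pi/7)), {3}: (exp(-2*I*pi/7))*(exp(-6*I*pi/7)), {4}: (exp(2*I*pi/7))*(exp(6*I*pi/7)), {5}: (exp(6*I*pi/7))*(exp(4*I*pi/7)), {6}: (exp(-4*I*pi/7))*(exp(2*I*pi/7))
so (chi_2 * chi_6) takes values
  {0} -> 1, {1} -> exp(2*I*pi/7), {2} -> exp(4*I*pi/7), {3} -> exp(6*I*pi/7), {4} -> exp(-6*I*pi/7), {5} -> exp(-4*I*pi/7), {6} -> exp(-2*I*pi/7).
Now take the inner product of this character with each irreducible chi from the table, <chi_2*chi_6, chi> = (1/7) sum_C |C| (chi_2*chi_6)(C) conj(chi(C)):
  <chi_2*chi_6, chi_0> = (1/7)[1*(1)*conj(1) + 1*(exp(2*I*pi/7))*conj(1) + 1*(exp(4*I*pi/7))*conj(1) + 1*(exp(6*I*pi/7))*conj(1) + 1*(exp(-6*I*pi/7))*conj(1) + 1*(exp(-4*I*pi/7))*conj(1) + 1*(exp(-2*I*pi/7))*conj(1)]
      = (1/7)[(1) + (exp(2*I*pi/7)) + (exp(4*I*pi/7)) + (exp(6*I*pi/7)) + (exp(-6*I*pi/7)) + (exp(-4*I*pi/7)) + (exp(-2*I*pi/7))] = 0/7 = 0
  <chi_2*chi_6, chi_1> = (1/7)[1*(1)*conj(1) + 1*(exp(2*I*pi/7))*conj(exp(2*I*pi/7)) + 1*(exp(4*I*pi/7))*conj(exp(4*I*pi/7)) + 1*(exp(6*I*pi/7))*conj(exp(6*I*pi/7)) + 1*(exp(-6*I*pi/7))*conj(exp(-6*I*pi/7)) + 1*(exp(-4*I*pi/7))*conj(exp(-4*I*pi/7)) + 1*(exp(-2*I*pi/7))*conj(exp(-2*I*pi/7))]
      = (1/7)[(1) + (1) + (1) + (1) + (1) + (1) + (1)] = 7/7 = 1
  <chi_2*chi_6, chi_2> = (1/7)[1*(1)*conj(1) + 1*(exp(2*I*pi/7))*conj(exp(4*I*pi/7)) + 1*(exp(4*I*pi/7))*conj(exp(-6*I*pi/7)) + 1*(exp(6*I*pi/7))*conj(exp(-2*I*pi/7)) + 1*(exp(-6*I*pi/7))*conj(exp(2*I*pi/7)) + 1*(exp(-4*I*pi/7))*conj(exp(6*I*pi/7)) + 1*(exp(-2*I*pi/7))*conj(exp(-4*I*pi/7))]
      = (1/7)[(1) + (exp(-2*I*pi/7)) + (exp(-4*I*pi/7)) + (exp(-6*I*pi/7)) + (exp(6*I*pi/7)) + (exp(4*I*pi/7)) + (exp(2*I*pi/7))] = 0/7 = 0
  <chi_2*chi_6, chi_3> = (1/7)[1*(1)*conj(1) + 1*(exp(2*I*pi/7))*conj(exp(6*I*pi/7)) + 1*(exp(4*I*pi/7))*conj(exp(-2*I*pi/7)) + 1*(exp(6*I*pi/7))*conj(exp(4*I*pi/7)) + 1*(exp(-6*I*pi/7))*conj(exp(-4*I*pi/7)) + 1*(exp(-4*I*pi/7))*conj(exp(2*I*pi/7)) + 1*(exp(-2*I*pi/7))*conj(exp(-6*I*pi/7))]
      = (1/7)[(1) + (exp(-4*I*pi/7)) + (exp(6*I*pi/7)) + (exp(2*I*pi/7)) + (exp(-2*I*pi/7)) + (exp(-6*I*pi/7)) + (exp(4*I*pi/7))] = 0/7 = 0
  <chi_2*chi_6, chi_4> = (1/7)[1*(1)*conj(1) + 1*(exp(2*I*pi/7))*conj(exp(-6*I*pi/7)) + 1*(exp(4*I*pi/7))*conj(exp(2*I*pi/7)) + 1*(exp(6*I*pi/7))*conj(exp(-4*I*pi/7)) + 1*(exp(-6*I*pi/7))*conj(exp(4*I*pi/7)) + 1*(exp(-4*I*pi/7))*conj(exp(-2*I*pi/7)) + 1*(exp(-2*I*pi/7))*conj(exp(6*I*pi/7))]
      = (1/7)[(1) + (exp(-6*I*pi/7)) + (exp(2*I*pi/7)) + (exp(-4*I*pi/7)) + (exp(4*I*pi/7)) + (exp(-2*I*pi/7)) + (exp(6*I*pi/7))] = 0/7 = 0
  <chi_2*chi_6, chi_5> = (1/7)[1*(1)*conj(1) + 1*(exp(2*I*pi/7))*conj(exp(-4*I*pi/7)) + 1*(exp(4*I*pi/7))*conj(exp(6*I*pi/7)) + 1*(exp(6*I*pi/7))*conj(exp(2*I*pi/7)) + 1*(exp(-6*I*pi/7))*conj(exp(-2*I*pi/7)) + 1*(exp(-4*I*pi/7))*conj(exp(-6*I*pi/7)) + 1*(exp(-2*I*pi/7))*conj(exp(4*I*pi/7))]
      = (1/7)[(1) + (exp(6*I*pi/7)) + (exp(-2*I*pi/7)) + (exp(4*I*pi/7)) + (exp(-4*I*pi/7)) + (exp(2*I*pi/7)) + (exp(-6*I*pi/7))] = 0/7 = 0
  <chi_2*chi_6, chi_6> = (1/7)[1*(1)*conj(1) + 1*(exp(2*I*pi/7))*conj(exp(-2*I*pi/7)) + 1*(exp(4*I*pi/7))*conj(exp(-4*I*pi/7)) + 1*(exp(6*I*pi/7))*conj(exp(-6*I*pi/7)) + 1*(exp(-6*I*pi/7))*conj(exp(6*I*pi/7)) + 1*(exp(-4*I*pi/7))*conj(exp(4*I*pi/7)) + 1*(exp(-2*I*pi/7))*conj(exp(2*I*pi/7))]
      = (1/7)[(1) + (exp(4*I*pi/7)) + (exp(-6*I*pi/7)) + (exp(-2*I*pi/7)) + (exp(2*I*pi/7)) + (exp(6*I*pi/7)) + (exp(-4*I*pi/7))] = 0/7 = 0
(Exp terms are combined using exp(i*s)*conj(exp(i*t)) = exp(i*(s-t)), and sums of them are collapsed using the identity that for every m > 1 the m distinct m-th roots of unity sum to 0, e.g. 1 + exp(2*I*pi/3) + exp(-2*I*pi/3) = 0.)
Hence the multiplicities are chi_1: 1. Dimension check: dim(chi_2)*dim(chi_6) = 1*1 = 1 and sum (mult * dim) = 1*1 = 1.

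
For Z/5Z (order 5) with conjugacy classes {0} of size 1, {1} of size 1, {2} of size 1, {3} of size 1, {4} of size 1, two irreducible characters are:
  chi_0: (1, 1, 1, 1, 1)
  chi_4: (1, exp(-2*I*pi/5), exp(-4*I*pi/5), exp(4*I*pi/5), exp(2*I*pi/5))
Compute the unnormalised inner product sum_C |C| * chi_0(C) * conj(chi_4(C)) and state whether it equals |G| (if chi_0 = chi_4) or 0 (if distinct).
Sum = 0; so <chi_0, chi_4> = 0 (distinct irreducibles are orthogonal).

Why: Compute term by term over conjugacy classes (|C| * chi_0(C) * conj(chi_4(C))):
  1*(1)*conj(1) + 1*(1)*conj(exp(-2*I*pi/5)) + 1*(1)*conj(exp(-4*I*pi/5)) + 1*(1)*conj(exp(4*I*pi/5)) + 1*(1)*conj(exp(2*I*pi/5))
  = (1) + (exp(2*I*pi/5)) + (exp(4*I*pi/5)) + (exp(-4*I*pi/5)) + (exp(-2*I*pi/5))
  = 0.
(Exp terms are combined using exp(i*s)*conj(exp(i*t)) = exp(i*(s-t)), and sums of them are collapsed using the identity that for every m > 1 the m distinct m-th roots of unity sum to 0, e.g. 1 + exp(2*I*pi/3) + exp(-2*I*pi/3) = 0.)
Dividing by |G| = 5 gives 0/5 = 0, matching the row-orthogonality relation <chi_0, chi_4> = [chi_0 = chi_4].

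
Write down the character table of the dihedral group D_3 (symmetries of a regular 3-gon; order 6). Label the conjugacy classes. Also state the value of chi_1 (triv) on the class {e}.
Conjugacy classes: {e} of size 1, {r^1, r^2} of size 2, {s, sr, ..., sr^2} of size 3.
Character table:
  irrep \ class              {e} (size 1)  {r^1, r^2} (size 2)  {s, sr, ..., sr^2} (size 3)
  chi_1 (triv)               1             1                    1                          
  chi_2 (sign: r->1, s->-1)  1             1                    -1                         
  chi_3 (2d, j=1)            2             -1                   0                          

Spot check: chi_1 (triv) on {e} = 1.

Working: D_3 has order 2*3 = 6 with 3 conjugacy classes, hence 3 irreducibles. Sum of squared dims 1 + 1 + 4 = 6 = |G|. Linear characters come from the abelianisation; the 2-dimensional irreps have character r^k -> 2*cos(2*pi*j*k/3), reflections -> 0.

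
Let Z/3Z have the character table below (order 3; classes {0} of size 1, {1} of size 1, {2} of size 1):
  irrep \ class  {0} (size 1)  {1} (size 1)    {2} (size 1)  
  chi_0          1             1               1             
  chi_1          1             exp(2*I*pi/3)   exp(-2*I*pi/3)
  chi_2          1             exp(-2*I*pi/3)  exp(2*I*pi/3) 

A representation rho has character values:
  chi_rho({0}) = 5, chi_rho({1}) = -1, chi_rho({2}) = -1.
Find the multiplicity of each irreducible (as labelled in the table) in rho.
Multiplicities: chi_0: 1, chi_1: 2, chi_2: 2.

Justification: Use <chi_rho, chi> = (1/|G|) sum_C |C| * chi_rho(C) * conj(chi(C)) with |G| = 3 for each irreducible chi in the table:
  <chi_rho, chi_0> = (1/3)[1*(5)*conj(1) + 1*(-1)*conj(1) + 1*(-1)*conj(1)]
      = (1/3)[(5) + (-1) + (-1)] = 3/3 = 1
  <chi_rho, chi_1> = (1/3)[1*(5)*conj(1) + 1*(-1)*conj(exp(2*I*pi/3)) + 1*(-1)*conj(exp(-2*I*pi/3))]
      = (1/3)[(5) + (2 + exp(-2*I*pi/3) + 2*exp(2*I*pi/3)) + (2 + 2*exp(-2*I*pi/3) + exp(2*I*pi/3))] = 6/3 = 2
  <chi_rho, chi_2> = (1/3)[1*(5)*conj(1) + 1*(-1)*conj(exp(-2*I*pi/3)) + 1*(-1)*conj(exp(2*I*pi/3))]
      = (1/3)[(5) + (2 + 2*exp(-2*I*pi/3) + exp(2*I*pi/3)) + (2 + exp(-2*I*pi/3) + 2*exp(2*I*pi/3))] = 6/3 = 2
(Exp terms are combined using exp(i*s)*conj(exp(i*t)) = exp(i*(s-t)), and sums of them are collapsed using the identity that for every m > 1 the m distinct m-th roots of unity sum to 0, e.g. 1 + exp(2*I*pi/3) + exp(-2*I*pi/3) = 0.)
Dimension check: dim(rho) = sum (mult * dim) = 1*1 + 2*1 + 2*1 = 5 = chi_rho(e) = 5.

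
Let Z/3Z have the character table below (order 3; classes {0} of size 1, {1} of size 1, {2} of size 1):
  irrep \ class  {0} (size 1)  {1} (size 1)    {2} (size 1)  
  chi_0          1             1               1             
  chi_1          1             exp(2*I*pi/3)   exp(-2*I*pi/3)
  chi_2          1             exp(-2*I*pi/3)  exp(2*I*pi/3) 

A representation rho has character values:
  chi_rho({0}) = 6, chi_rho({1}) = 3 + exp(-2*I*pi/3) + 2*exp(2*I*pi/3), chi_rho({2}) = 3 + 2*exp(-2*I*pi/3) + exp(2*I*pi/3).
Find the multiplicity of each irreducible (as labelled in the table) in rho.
Multiplicities: chi_0: 3, chi_1: 2, chi_2: 1.

Derivation: Use <chi_rho, chi> = (1/|G|) sum_C |C| * chi_rho(C) * conj(chi(C)) with |G| = 3 for each irreducible chi in the table:
  <chi_rho, chi_0> = (1/3)[1*(6)*conj(1) + 1*(3 + exp(-2*I*pi/3) + 2*exp(2*I*pi/3))*conj(1) + 1*(3 + 2*exp(-2*I*pi/3) + exp(2*I*pi/3))*conj(1)]
      = (1/3)[(6) + (3 + exp(-2*I*pi/3) + 2*exp(2*I*pi/3)) + (3 + 2*exp(-2*I*pi/3) + exp(2*I*pi/3))] = 9/3 = 3
  <chi_rho, chi_1> = (1/3)[1*(6)*conj(1) + 1*(3 + exp(-2*I*pi/3) + 2*exp(2*I*pi/3))*conj(exp(2*I*pi/3)) + 1*(3 + 2*exp(-2*I*pi/3) + exp(2*I*pi/3))*conj(exp(-2*I*pi/3))]
      = (1/3)[(6) + (2 + 3*exp(-2*I*pi/3) + exp(2*I*pi/3)) + (2 + exp(-2*I*pi/3) + 3*exp(2*I*pi/3))] = 6/3 = 2
  <chi_rho, chi_2> = (1/3)[1*(6)*conj(1) + 1*(3 + exp(-2*I*pi/3) + 2*exp(2*I*pi/3))*conj(exp(-2*I*pi/3)) + 1*(3 + 2*exp(-2*I*pi/3) + exp(2*I*pi/3))*conj(exp(2*I*pi/3))]
      = (1/3)[(6) + (1 + 2*exp(-2*I*pi/3) + 3*exp(2*I*pi/3)) + (1 + 3*exp(-2*I*pi/3) + 2*exp(2*I*pi/3))] = 3/3 = 1
(Exp terms are combined using exp(i*s)*conj(exp(i*t)) = exp(i*(s-t)), and sums of them are collapsed using the identity that for every m > 1 the m distinct m-th roots of unity sum to 0, e.g. 1 + exp(2*I*pi/3) + exp(-2*I*pi/3) = 0.)
Dimension check: dim(rho) = sum (mult * dim) = 3*1 + 2*1 + 1*1 = 6 = chi_rho(e) = 6.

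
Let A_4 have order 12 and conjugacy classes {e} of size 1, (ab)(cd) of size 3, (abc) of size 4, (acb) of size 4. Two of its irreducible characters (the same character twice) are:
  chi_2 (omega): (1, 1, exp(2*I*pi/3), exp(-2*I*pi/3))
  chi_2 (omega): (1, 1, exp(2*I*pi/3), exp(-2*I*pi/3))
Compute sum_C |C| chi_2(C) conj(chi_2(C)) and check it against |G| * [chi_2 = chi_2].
Sum = 12 = |G| = 12; so <chi_2, chi_2> = 1 (norm-1 confirms irreducibility).

Working: Compute term by term over conjugacy classes (|C| * chi_2(C) * conj(chi_2(C))):
  1*(1)*conj(1) + 3*(1)*conj(1) + 4*(exp(2*I*pi/3))*conj(exp(2*I*pi/3)) + 4*(exp(-2*I*pi/3))*conj(exp(-2*I*pi/3))
  = (1) + (3) + (4) + (4)
  = 12.
(Exp terms are combined using exp(i*s)*conj(exp(i*t)) = exp(i*(s-t)), and sums of them are collapsed using the identity that for every m > 1 the m distinct m-th roots of unity sum to 0, e.g. 1 + exp(2*I*pi/3) + exp(-2*I*pi/3) = 0.)
Dividing by |G| = 12 gives 12/12 = 1, matching the row-orthogonality relation <chi_2, chi_2> = [chi_2 = chi_2].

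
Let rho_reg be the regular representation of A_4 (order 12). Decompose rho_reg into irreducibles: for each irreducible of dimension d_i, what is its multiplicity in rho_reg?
Each irreducible V_i of dimension d_i appears with multiplicity d_i, i.e. rho_reg = (direct sum over all irreducibles V_i) d_i V_i. The irreducible dimensions for A_4 are 1, 1, 1, 3: 3 irreducibles of dimension 1, each with multiplicity 1; 1 irreducible of dimension 3, with multiplicity 3. Total dimension 3*1*1 + 1*3*3 = 12 = |G|.

Justification: General theorem: in the regular representation of a finite group G, each irreducible appears with multiplicity equal to its dimension. Check: dim(rho_reg) = sum d_i^2 = 1 + 1 + 1 + 9 = 12 = |G|.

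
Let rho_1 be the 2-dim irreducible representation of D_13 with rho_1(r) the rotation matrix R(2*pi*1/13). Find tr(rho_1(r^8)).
chi_{rho_1}(r^8) = 2*cos(2*pi*1*8/13) = -2*cos(3*pi/13)

Details: rho_1(r^8) is rotation by angle 2*pi*1*8/13, whose trace is 2*cos(2*pi*1*8/13) = -2*cos(3*pi/13).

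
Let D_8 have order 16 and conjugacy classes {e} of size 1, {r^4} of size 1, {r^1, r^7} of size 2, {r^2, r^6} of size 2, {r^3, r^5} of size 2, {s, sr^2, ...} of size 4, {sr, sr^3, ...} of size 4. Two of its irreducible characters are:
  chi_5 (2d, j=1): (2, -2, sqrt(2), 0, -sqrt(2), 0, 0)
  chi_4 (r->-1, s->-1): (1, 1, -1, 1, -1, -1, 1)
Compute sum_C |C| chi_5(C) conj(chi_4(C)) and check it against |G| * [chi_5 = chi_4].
Sum = 0; so <chi_5, chi_4> = 0 (distinct irreducibles are orthogonal).

Proof sketch: Compute term by term over conjugacy classes (|C| * chi_5(C) * conj(chi_4(C))):
  1*(2)*conj(1) + 1*(-2)*conj(1) + 2*(sqrt(2))*conj(-1) + 2*(0)*conj(1) + 2*(-sqrt(2))*conj(-1) + 4*(0)*conj(-1) + 4*(0)*conj(1)
  = (2) + (-2) + (-2*sqrt(2)) + (0) + (2*sqrt(2)) + (0) + (0)
  = 0.
Dividing by |G| = 16 gives 0/16 = 0, matching the row-orthogonality relation <chi_5, chi_4> = [chi_5 = chi_4].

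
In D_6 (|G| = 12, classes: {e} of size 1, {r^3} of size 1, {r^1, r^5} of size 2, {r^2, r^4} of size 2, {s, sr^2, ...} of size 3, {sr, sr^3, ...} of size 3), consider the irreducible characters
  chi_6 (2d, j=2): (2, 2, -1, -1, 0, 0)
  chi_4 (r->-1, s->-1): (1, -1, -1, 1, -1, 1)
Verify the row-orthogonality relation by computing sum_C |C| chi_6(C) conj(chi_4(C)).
Sum = 0; so <chi_6, chi_4> = 0 (distinct irreducibles are orthogonal).

Reasoning: Compute term by term over conjugacy classes (|C| * chi_6(C) * conj(chi_4(C))):
  1*(2)*conj(1) + 1*(2)*conj(-1) + 2*(-1)*conj(-1) + 2*(-1)*conj(1) + 3*(0)*conj(-1) + 3*(0)*conj(1)
  = (2) + (-2) + (2) + (-2) + (0) + (0)
  = 0.
Dividing by |G| = 12 gives 0/12 = 0, matching the row-orthogonality relation <chi_6, chi_4> = [chi_6 = chi_4].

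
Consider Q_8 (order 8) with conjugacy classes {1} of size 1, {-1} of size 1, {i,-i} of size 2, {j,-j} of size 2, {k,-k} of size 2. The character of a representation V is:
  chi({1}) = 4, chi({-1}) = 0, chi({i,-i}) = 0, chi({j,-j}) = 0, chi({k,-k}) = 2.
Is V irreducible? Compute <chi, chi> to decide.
Not irreducible (reducible): <chi, chi> = 3 > 1.

<chi, chi> = (1/|G|) sum_C |C| * |chi(C)|^2 = (1/8)[1*|4|^2 + 1*|0|^2 + 2*|0|^2 + 2*|0|^2 + 2*|2|^2]
  = (1/8)[(16) + (0) + (0) + (0) + (8)] = 24/8 = 3.
A character is irreducible iff <chi, chi> = 1, so this representation is reducible.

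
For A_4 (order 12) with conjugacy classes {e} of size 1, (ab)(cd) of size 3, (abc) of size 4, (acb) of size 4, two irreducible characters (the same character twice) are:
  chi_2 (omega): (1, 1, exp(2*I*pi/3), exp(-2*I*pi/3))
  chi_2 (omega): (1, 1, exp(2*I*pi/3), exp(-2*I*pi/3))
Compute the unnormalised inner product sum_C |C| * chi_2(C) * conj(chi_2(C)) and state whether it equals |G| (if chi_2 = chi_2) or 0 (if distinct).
Sum = 12 = |G| = 12; so <chi_2, chi_2> = 1 (norm-1 confirms irreducibility).

Details: Compute term by term over conjugacy classes (|C| * chi_2(C) * conj(chi_2(C))):
  1*(1)*conj(1) + 3*(1)*conj(1) + 4*(exp(2*I*pi/3))*conj(exp(2*I*pi/3)) + 4*(exp(-2*I*pi/3))*conj(exp(-2*I*pi/3))
  = (1) + (3) + (4) + (4)
  = 12.
(Exp terms are combined using exp(i*s)*conj(exp(i*t)) = exp(i*(s-t)), and sums of them are collapsed using the identity that for every m > 1 the m distinct m-th roots of unity sum to 0, e.g. 1 + exp(2*I*pi/3) + exp(-2*I*pi/3) = 0.)
Dividing by |G| = 12 gives 12/12 = 1, matching the row-orthogonality relation <chi_2, chi_2> = [chi_2 = chi_2].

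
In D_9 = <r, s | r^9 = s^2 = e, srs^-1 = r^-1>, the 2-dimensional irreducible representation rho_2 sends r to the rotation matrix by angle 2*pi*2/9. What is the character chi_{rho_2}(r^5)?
chi_{rho_2}(r^5) = 2*cos(2*pi*2*5/9) = 2*cos(20*pi/9)

Justification: rho_2(r^5) is rotation by angle 2*pi*2*5/9, whose trace is 2*cos(2*pi*2*5/9) = 2*cos(20*pi/9).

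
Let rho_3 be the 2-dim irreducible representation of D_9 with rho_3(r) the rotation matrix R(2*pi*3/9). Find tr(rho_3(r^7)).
chi_{rho_3}(r^7) = 2*cos(2*pi*3*7/9) = -1

Working: rho_3(r^7) is rotation by angle 2*pi*3*7/9, whose trace is 2*cos(2*pi*3*7/9) = -1.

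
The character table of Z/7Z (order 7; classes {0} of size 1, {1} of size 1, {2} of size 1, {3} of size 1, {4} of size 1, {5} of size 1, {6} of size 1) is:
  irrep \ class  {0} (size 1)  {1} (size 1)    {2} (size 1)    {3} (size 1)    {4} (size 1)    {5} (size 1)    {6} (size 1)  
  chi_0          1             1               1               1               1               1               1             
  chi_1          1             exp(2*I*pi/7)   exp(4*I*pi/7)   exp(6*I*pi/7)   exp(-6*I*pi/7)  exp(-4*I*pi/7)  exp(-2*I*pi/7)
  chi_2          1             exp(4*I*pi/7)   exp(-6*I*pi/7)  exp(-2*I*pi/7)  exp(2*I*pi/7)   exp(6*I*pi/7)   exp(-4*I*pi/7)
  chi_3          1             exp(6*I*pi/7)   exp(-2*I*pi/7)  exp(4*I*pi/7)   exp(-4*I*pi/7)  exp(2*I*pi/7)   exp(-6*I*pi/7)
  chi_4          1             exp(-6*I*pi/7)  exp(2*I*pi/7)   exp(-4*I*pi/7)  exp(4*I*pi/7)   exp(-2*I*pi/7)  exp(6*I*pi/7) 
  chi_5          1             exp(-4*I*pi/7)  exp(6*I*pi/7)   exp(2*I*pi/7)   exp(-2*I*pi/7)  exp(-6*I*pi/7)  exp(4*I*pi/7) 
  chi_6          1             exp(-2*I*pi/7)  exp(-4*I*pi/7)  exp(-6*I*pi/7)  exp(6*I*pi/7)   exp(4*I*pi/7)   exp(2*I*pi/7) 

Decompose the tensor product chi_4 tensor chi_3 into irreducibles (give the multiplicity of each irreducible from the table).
chi_4 tensor chi_3 = chi_0 (all other irreducibles have multiplicity 0).

Proof sketch: The character of a tensor product is the pointwise product (chi_4 * chi_3)(C) = chi_4(C) * chi_3(C):
  {0}: (1)*(1), {1}: (exp(-6*I*pi/7))*(exp(6*I*pi/7)), {2}: (exp(2*I*pi/7))*(exp(-2*I*pi/7)), {3}: (exp(-4*I*pi/7))*(exp(4*I*pi/7)), {4}: (exp(4*I*pi/7))*(exp(-4*I*pi/7)), {5}: (exp(-2*I*pi/7))*(exp(2*I*pi/7)), {6}: (exp(6*I*pi/7))*(exp(-6*I*pi/7))
so (chi_4 * chi_3) takes values
  {0} -> 1, {1} -> 1, {2} -> 1, {3} -> 1, {4} -> 1, {5} -> 1, {6} -> 1.
Now take the inner product of this character with each irreducible chi from the table, <chi_4*chi_3, chi> = (1/7) sum_C |C| (chi_4*chi_3)(C) conj(chi(C)):
  <chi_4*chi_3, chi_0> = (1/7)[1*(1)*conj(1) + 1*(1)*conj(1) + 1*(1)*conj(1) + 1*(1)*conj(1) + 1*(1)*conj(1) + 1*(1)*conj(1) + 1*(1)*conj(1)]
      = (1/7)[(1) + (1) + (1) + (1) + (1) + (1) + (1)] = 7/7 = 1
  <chi_4*chi_3, chi_1> = (1/7)[1*(1)*conj(1) + 1*(1)*conj(exp(2*I*pi/7)) + 1*(1)*conj(exp(4*I*pi/7)) + 1*(1)*conj(exp(6*I*pi/7)) + 1*(1)*conj(exp(-6*I*pi/7)) + 1*(1)*conj(exp(-4*I*pi/7)) + 1*(1)*conj(exp(-2*I*pi/7))]
      = (1/7)[(1) + (exp(-2*I*pi/7)) + (exp(-4*I*pi/7)) + (exp(-6*I*pi/7)) + (exp(6*I*pi/7)) + (exp(4*I*pi/7)) + (exp(2*I*pi/7))] = 0/7 = 0
  <chi_4*chi_3, chi_2> = (1/7)[1*(1)*conj(1) + 1*(1)*conj(exp(4*I*pi/7)) + 1*(1)*conj(exp(-6*I*pi/7)) + 1*(1)*conj(exp(-2*I*pi/7)) + 1*(1)*conj(exp(2*I*pi/7)) + 1*(1)*conj(exp(6*I*pi/7)) + 1*(1)*conj(exp(-4*I*pi/7))]
      = (1/7)[(1) + (exp(-4*I*pi/7)) + (exp(6*I*pi/7)) + (exp(2*I*pi/7)) + (exp(-2*I*pi/7)) + (exp(-6*I*pi/7)) + (exp(4*I*pi/7))] = 0/7 = 0
  <chi_4*chi_3, chi_3> = (1/7)[1*(1)*conj(1) + 1*(1)*conj(exp(6*I*pi/7)) + 1*(1)*conj(exp(-2*I*pi/7)) + 1*(1)*conj(exp(4*I*pi/7)) + 1*(1)*conj(exp(-4*I*pi/7)) + 1*(1)*conj(exp(2*I*pi/7)) + 1*(1)*conj(exp(-6*I*pi/7))]
      = (1/7)[(1) + (exp(-6*I*pi/7)) + (exp(2*I*pi/7)) + (exp(-4*I*pi/7)) + (exp(4*I*pi/7)) + (exp(-2*I*pi/7)) + (exp(6*I*pi/7))] = 0/7 = 0
  <chi_4*chi_3, chi_4> = (1/7)[1*(1)*conj(1) + 1*(1)*conj(exp(-6*I*pi/7)) + 1*(1)*conj(exp(2*I*pi/7)) + 1*(1)*conj(exp(-4*I*pi/7)) + 1*(1)*conj(exp(4*I*pi/7)) + 1*(1)*conj(exp(-2*I*pi/7)) + 1*(1)*conj(exp(6*I*pi/7))]
      = (1/7)[(1) + (exp(6*I*pi/7)) + (exp(-2*I*pi/7)) + (exp(4*I*pi/7)) + (exp(-4*I*pi/7)) + (exp(2*I*pi/7)) + (exp(-6*I*pi/7))] = 0/7 = 0
  <chi_4*chi_3, chi_5> = (1/7)[1*(1)*conj(1) + 1*(1)*conj(exp(-4*I*pi/7)) + 1*(1)*conj(exp(6*I*pi/7)) + 1*(1)*conj(exp(2*I*pi/7)) + 1*(1)*conj(exp(-2*I*pi/7)) + 1*(1)*conj(exp(-6*I*pi/7)) + 1*(1)*conj(exp(4*I*pi/7))]
      = (1/7)[(1) + (exp(4*I*pi/7)) + (exp(-6*I*pi/7)) + (exp(-2*I*pi/7)) + (exp(2*I*pi/7)) + (exp(6*I*pi/7)) + (exp(-4*I*pi/7))] = 0/7 = 0
  <chi_4*chi_3, chi_6> = (1/7)[1*(1)*conj(1) + 1*(1)*conj(exp(-2*I*pi/7)) + 1*(1)*conj(exp(-4*I*pi/7)) + 1*(1)*conj(exp(-6*I*pi/7)) + 1*(1)*conj(exp(6*I*pi/7)) + 1*(1)*conj(exp(4*I*pi/7)) + 1*(1)*conj(exp(2*I*pi/7))]
      = (1/7)[(1) + (exp(2*I*pi/7)) + (exp(4*I*pi/7)) + (exp(6*I*pi/7)) + (exp(-6*I*pi/7)) + (exp(-4*I*pi/7)) + (exp(-2*I*pi/7))] = 0/7 = 0
(Exp terms are combined using exp(i*s)*conj(exp(i*t)) = exp(i*(s-t)), and sums of them are collapsed using the identity that for every m > 1 the m distinct m-th roots of unity sum to 0, e.g. 1 + exp(2*I*pi/3) + exp(-2*I*pi/3) = 0.)
Hence the multiplicities are chi_0: 1. Dimension check: dim(chi_4)*dim(chi_3) = 1*1 = 1 and sum (mult * dim) = 1*1 = 1.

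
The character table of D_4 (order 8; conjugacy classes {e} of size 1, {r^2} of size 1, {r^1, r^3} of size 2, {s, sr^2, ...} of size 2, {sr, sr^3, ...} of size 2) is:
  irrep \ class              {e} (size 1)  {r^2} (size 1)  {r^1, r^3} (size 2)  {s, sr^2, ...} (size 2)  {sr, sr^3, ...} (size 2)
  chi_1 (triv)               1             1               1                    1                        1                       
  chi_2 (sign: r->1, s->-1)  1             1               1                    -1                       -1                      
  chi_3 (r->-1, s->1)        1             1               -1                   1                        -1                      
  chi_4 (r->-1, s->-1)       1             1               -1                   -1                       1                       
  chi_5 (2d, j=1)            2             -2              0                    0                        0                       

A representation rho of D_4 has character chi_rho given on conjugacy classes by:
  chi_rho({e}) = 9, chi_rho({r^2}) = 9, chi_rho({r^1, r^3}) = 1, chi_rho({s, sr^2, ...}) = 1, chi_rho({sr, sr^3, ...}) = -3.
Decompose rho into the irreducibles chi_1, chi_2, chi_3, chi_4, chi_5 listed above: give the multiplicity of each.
Multiplicities: chi_1: 2, chi_2: 3, chi_3: 3, chi_4: 1, chi_5: 0.

Proof sketch: Use <chi_rho, chi> = (1/|G|) sum_C |C| * chi_rho(C) * conj(chi(C)) with |G| = 8 for each irreducible chi in the table:
  <chi_rho, chi_1> = (1/8)[1*(9)*conj(1) + 1*(9)*conj(1) + 2*(1)*conj(1) + 2*(1)*conj(1) + 2*(-3)*conj(1)]
      = (1/8)[(9) + (9) + (2) + (2) + (-6)] = 16/8 = 2
  <chi_rho, chi_2> = (1/8)[1*(9)*conj(1) + 1*(9)*conj(1) + 2*(1)*conj(1) + 2*(1)*conj(-1) + 2*(-3)*conj(-1)]
      = (1/8)[(9) + (9) + (2) + (-2) + (6)] = 24/8 = 3
  <chi_rho, chi_3> = (1/8)[1*(9)*conj(1) + 1*(9)*conj(1) + 2*(1)*conj(-1) + 2*(1)*conj(1) + 2*(-3)*conj(-1)]
      = (1/8)[(9) + (9) + (-2) + (2) + (6)] = 24/8 = 3
  <chi_rho, chi_4> = (1/8)[1*(9)*conj(1) + 1*(9)*conj(1) + 2*(1)*conj(-1) + 2*(1)*conj(-1) + 2*(-3)*conj(1)]
      = (1/8)[(9) + (9) + (-2) + (-2) + (-6)] = 8/8 = 1
  <chi_rho, chi_5> = (1/8)[1*(9)*conj(2) + 1*(9)*conj(-2) + 2*(1)*conj(0) + 2*(1)*conj(0) + 2*(-3)*conj(0)]
      = (1/8)[(18) + (-18) + (0) + (0) + (0)] = 0/8 = 0
Dimension check: dim(rho) = sum (mult * dim) = 2*1 + 3*1 + 3*1 + 1*1 + 0*2 = 9 = chi_rho(e) = 9.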